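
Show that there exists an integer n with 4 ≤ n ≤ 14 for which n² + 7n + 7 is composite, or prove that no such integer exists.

At n = 14: 14² + 7·14 + 7 = 301 = 7·43, which is composite.

n = 14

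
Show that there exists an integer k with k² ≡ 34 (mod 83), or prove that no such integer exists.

No, no such integer exists.

83 is prime, so by Euler's criterion 34 is a square mod 83 iff 34^((83−1)/2) = 34^41 ≡ 1 (mod 83).
Squaring successively (mod 83): 34^2 = 1156 ≡ 77; 34^4 ≡ 77² = 5929 ≡ 36; 34^8 ≡ 36² = 1296 ≡ 51; 34^16 ≡ 51² = 2601 ≡ 28; 34^32 ≡ 28² = 784 ≡ 37.
Since 41 = 32 + 8 + 1, 34^41 ≡ 37 · 51 · 34; multiplying out mod 83: 37·51 = 1887 ≡ 61, then 61·34 = 2074 ≡ 82. Thus 34^41 ≡ 82 ≡ −1 (mod 83).
By Euler's criterion 34 is a quadratic non-residue mod 83: no k satisfies k² ≡ 34 (mod 83).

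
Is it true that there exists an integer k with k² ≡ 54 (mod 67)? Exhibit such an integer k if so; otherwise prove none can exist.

k = 56

k = 56 works: 56² = 3136, and 3136 − 54 = 3082 = 46·67.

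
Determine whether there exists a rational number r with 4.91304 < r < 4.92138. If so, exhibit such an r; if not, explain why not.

Multiplying by 12: 12·4.91304 = 58.95648 and 12·4.92138 = 59.05656, so the integer 59 lies strictly between them.
Dividing back, 4.91304 < 59/12 < 4.92138, and 59/12 is rational.

r = 59/12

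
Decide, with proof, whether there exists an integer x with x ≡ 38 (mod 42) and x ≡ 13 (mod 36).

Both moduli are multiples of 6 = gcd(42, 36), so any solution would satisfy x ≡ 38 and x ≡ 13 modulo 6 simultaneously.
These are incompatible: 38 − 13 = 25 is not divisible by 6.
Therefore no such x exists.

No such integer exists.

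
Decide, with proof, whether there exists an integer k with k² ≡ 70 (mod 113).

No, no such integer exists.

113 is prime, so by Euler's criterion 70 is a square mod 113 iff 70^((113−1)/2) = 70^56 ≡ 1 (mod 113).
Squaring successively (mod 113): 70^2 = 4900 ≡ 41; 70^4 ≡ 41² = 1681 ≡ 99; 70^8 ≡ 99² = 9801 ≡ 83; 70^16 ≡ 83² = 6889 ≡ 109; 70^32 ≡ 109² = 11881 ≡ 16.
Since 56 = 32 + 16 + 8, 70^56 ≡ 16 · 109 · 83; multiplying out mod 113: 16·109 = 1744 ≡ 49, then 49·83 = 4067 ≡ 112. Thus 70^56 ≡ 112 ≡ −1 (mod 113).
The value −1 means 70 is a non-residue modulo 113, so k² ≡ 70 (mod 113) is impossible.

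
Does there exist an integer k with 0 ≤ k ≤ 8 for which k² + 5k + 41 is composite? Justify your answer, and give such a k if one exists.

k = 3

At k = 3: 3² + 5·3 + 41 = 65 = 5·13, which is composite.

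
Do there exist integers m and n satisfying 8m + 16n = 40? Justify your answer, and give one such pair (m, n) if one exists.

gcd(8, 16) = 8, and 8 divides 40, so integer solutions exist.
Dividing through by 8 reduces the equation to 1m + 2n = 5.
The coefficient of m is 1, so setting n = 0 and m = 5 already solves it.
Subtracting 2·2 from m and adding 2·1 to n gives the tidier solution (1, 2).
Indeed 8·1 + 16·2 = 8 + 32 = 40.

m = 1, n = 2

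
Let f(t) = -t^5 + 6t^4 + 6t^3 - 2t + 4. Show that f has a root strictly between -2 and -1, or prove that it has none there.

The endpoint values f(-2) = 88 and f(-1) = 7 are both positive. Claim: f(t) > 0 for every t in (-2, -1).
Substitute t = -1 − u, where 0 < u < 1 on the interval. Expanding, f(-1 − u) = u^5 + 11u^4 + 28u^3 + 28u^2 + 13u + 7.
All 6 nonzero coefficients of this polynomial in u are positive; hence for u > 0 the value is a sum of positive terms (the constant 7 among them).
So f is strictly positive on (-2, -1); no root exists in the interval.

No.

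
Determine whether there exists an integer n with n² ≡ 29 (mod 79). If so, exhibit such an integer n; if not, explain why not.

No, no such integer exists.

Apply Euler's criterion with the prime 79: 29 is a quadratic residue iff 29^39 ≡ 1 (mod 79), and a non-residue iff it is ≡ −1.
Squaring successively (mod 79): 29^2 = 841 ≡ 51; 29^4 ≡ 51² = 2601 ≡ 73; 29^8 ≡ 73² = 5329 ≡ 36; 29^16 ≡ 36² = 1296 ≡ 32; 29^32 ≡ 32² = 1024 ≡ 76.
Since 39 = 32 + 4 + 2 + 1, 29^39 ≡ 76 · 73 · 51 · 29; multiplying out mod 79: 76·73 = 5548 ≡ 18, then 18·51 = 918 ≡ 49, then 49·29 = 1421 ≡ 78. Thus 29^39 ≡ 78 ≡ −1 (mod 79).
By Euler's criterion 29 is a quadratic non-residue mod 79: no n satisfies n² ≡ 29 (mod 79).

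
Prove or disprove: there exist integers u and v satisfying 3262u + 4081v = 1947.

There are no such integers.

Both 3262 and 4081 are divisible by gcd(3262, 4081) = 7, hence so is any combination 3262u + 4081v.
But 1947 is not a multiple of 7 (it leaves remainder 1).
So the equation is unsolvable over ℤ.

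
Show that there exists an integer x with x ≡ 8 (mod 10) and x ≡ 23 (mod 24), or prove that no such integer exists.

Both moduli are multiples of 2 = gcd(10, 24), so any solution would satisfy x ≡ 8 and x ≡ 23 modulo 2 simultaneously.
However 8 ≡ 0 and 23 ≡ 1 (mod 2), and 0 ≠ 1.
Hence the system has no solution.

No, no such integer exists.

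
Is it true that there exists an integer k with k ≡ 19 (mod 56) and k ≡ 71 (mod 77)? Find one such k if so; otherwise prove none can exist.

No such integer exists.

Both moduli are multiples of 7 = gcd(56, 77), so any solution would satisfy k ≡ 19 and k ≡ 71 modulo 7 simultaneously.
However 19 ≡ 5 and 71 ≡ 1 (mod 7), and 5 ≠ 1.
Hence the system has no solution.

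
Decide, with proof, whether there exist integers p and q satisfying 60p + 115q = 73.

Any value of 60p + 115q is a multiple of gcd(60, 115) = 5.
However 73 leaves remainder 3 on division by 5.
Hence no integers p, q satisfy the equation.

There are no such integers.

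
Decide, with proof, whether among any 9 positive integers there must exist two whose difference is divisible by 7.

True.

Each integer lies in one of the 7 residue classes modulo 7.
With 9 integers and only 7 classes, the pigeonhole principle forces two of them, say a and b, into the same class.
Then a ≡ b (mod 7), i.e. 7 ∣ (a − b).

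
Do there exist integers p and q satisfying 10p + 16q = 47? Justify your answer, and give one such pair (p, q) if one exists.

There are no such integers.

gcd(10, 16) = 2, so every integer of the form 10p + 16q is a multiple of 2.
But 47 is not a multiple of 2 (it leaves remainder 1).
Hence no integers p, q satisfy the equation.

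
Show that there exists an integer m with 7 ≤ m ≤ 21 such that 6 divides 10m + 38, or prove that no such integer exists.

m = 7

Try m = 7: 10·7 + 38 = 108 = 18·6, which is divisible by 6.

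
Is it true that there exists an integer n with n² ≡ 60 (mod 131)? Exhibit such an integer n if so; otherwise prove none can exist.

n = 86

Take n = 86. Then 86² = 7396 = 56·131 + 60, so 86² ≡ 60 (mod 131).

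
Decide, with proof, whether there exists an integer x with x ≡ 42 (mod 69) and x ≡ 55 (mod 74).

x = 1905

Since 69 and 74 share no common factor, CRT says the pair of congruences has a solution (unique mod 5106).
Any solution of the first congruence is x = 42 + 69t; substituting into the second, 69t ≡ 55 − 42 ≡ 13 (mod 74).
To invert 69 modulo 74: 74 = 1·69 + 5, 69 = 13·5 + 4, 5 = 1·4 + 1, 4 = 4·1 + 0, and unwinding, 1 = 5 − 1·4 = 5 − (69 − 13·5) = −69 + 14·5 = −69 + 14·(74 − 1·69) = 14·74 − 15·69. Thus 69⁻¹ ≡ -15 ≡ 59 (mod 74).
Therefore t ≡ 59·13 = 767 ≡ 27 (mod 74).
Taking t = 27 gives x = 42 + 69·27 = 1905.
Verify: 1905 = 27·69 + 42 and 1905 = 25·74 + 55. ✓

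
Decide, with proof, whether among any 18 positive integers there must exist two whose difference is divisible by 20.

No; for instance {13, 14, 15, 16, 17, 18, 19, 20, 21, 22, 23, 24, 25, 26, 27, 28, 29, 30} is a counterexample.

Consider the 18 integers 13, 14, …, 30. They lie in distinct residue classes modulo 20, since 18 ≤ 20.
Any two of them differ by at most 17 < 20 and by at least 1, so no difference is a multiple of 20.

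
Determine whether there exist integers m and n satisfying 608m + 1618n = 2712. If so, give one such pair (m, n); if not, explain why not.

gcd(608, 1618) = 2, and 2 divides 2712, so integer solutions exist.
Dividing through by 2 reduces the equation to 304m + 809n = 1356.
Euclidean algorithm: 809 = 2·304 + 201, 304 = 1·201 + 103, 201 = 1·103 + 98, 103 = 1·98 + 5, 98 = 19·5 + 3, 5 = 1·3 + 2, 3 = 1·2 + 1, 2 = 2·1 + 0.
Back-substituting, 1 = 3 − 1·2 = 3 − (5 − 1·3) = −5 + 2·3 = −5 + 2·(98 − 19·5) = 2·98 − 39·5 = 2·98 − 39·(103 − 1·98) = −39·103 + 41·98 = −39·103 + 41·(201 − 1·103) = 41·201 − 80·103 = 41·201 − 80·(304 − 1·201) = −80·304 + 121·201 = −80·304 + 121·(809 − 2·304) = 121·809 − 322·304; that is, 304·(-322) + 809·121 = 1.
Times 1356: 304·(-436632) + 809·164076 = 1356, so (-436632, 164076) solves it.
The general solution is m = -436632 + 809k, n = 164076 − 304k; taking k = 540 gives the smaller pair m = 228, n = -84.
Indeed 608·228 + 1618·(-84) = 138624 − 135912 = 2712.

m = 228, n = -84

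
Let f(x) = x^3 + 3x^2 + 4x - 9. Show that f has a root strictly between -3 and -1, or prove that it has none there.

f(-3) = -21 and f(-1) = -11, both negative.
f'(x) = 3x^2 + 6x + 4 has discriminant 6² − 4·3·4 = -12 < 0, so f' has no real roots and is positive for every real x.
So f is strictly increasing; between -3 and -1 its values lie between f(-3) = -21 and f(-1) = -11, all negative. Therefore f has no root in (-3, -1).

No such root exists.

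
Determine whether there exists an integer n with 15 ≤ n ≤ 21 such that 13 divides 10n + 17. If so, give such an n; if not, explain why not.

There is no such integer n in that range.

The values of 10n + 17 for n = 15, 16, …, 21 are 167, 177, 187, 197, 207, 217, 227; reduced mod 13 these are 11, 8, 5, 2, 12, 9, 6.
Since 0 is absent from this list, 13 ∤ 10n + 17 for every n with 15 ≤ n ≤ 21.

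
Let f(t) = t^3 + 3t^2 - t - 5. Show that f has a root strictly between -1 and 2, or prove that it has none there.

Yes, f has a root in the interval.

f(-1) = -2 and f(2) = 13, which have opposite signs.
Since f is a polynomial it is continuous on [-1, 2].
By the Intermediate Value Theorem, f takes the value 0 somewhere in the open interval.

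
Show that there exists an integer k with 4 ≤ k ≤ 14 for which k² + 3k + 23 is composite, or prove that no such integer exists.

At k = 11: 11² + 3·11 + 23 = 177 = 3·59, which is composite.

k = 11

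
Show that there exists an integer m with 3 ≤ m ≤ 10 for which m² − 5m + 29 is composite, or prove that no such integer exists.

At m = 4: 4² − 5·4 + 29 = 25 = 5·5, which is composite.

m = 4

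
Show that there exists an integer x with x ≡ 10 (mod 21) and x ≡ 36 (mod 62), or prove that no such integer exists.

x = 346

Since 21 and 62 share no common factor, CRT says the pair of congruences has a solution (unique mod 1302).
Write x = 10 + 21t and require 10 + 21t ≡ 36 (mod 62), i.e. 21t ≡ 26 (mod 62).
Since 21·3 = 63 = 1·62 + 1, the inverse of 21 mod 62 is 3.
Therefore t ≡ 3·26 = 78 ≡ 16 (mod 62).
Taking t = 16 gives x = 10 + 21·16 = 346.
Check: 346 mod 21 = 10, 346 mod 62 = 36. ✓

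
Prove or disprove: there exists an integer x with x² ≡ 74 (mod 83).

Apply Euler's criterion with the prime 83: 74 is a quadratic residue iff 74^41 ≡ 1 (mod 83), and a non-residue iff it is ≡ −1.
Repeated squaring mod 83: 74^2 = 5476 ≡ 81; 74^4 ≡ 81² = 6561 ≡ 4; 74^8 ≡ 4² = 16 ≡ 16; 74^16 ≡ 16² = 256 ≡ 7; 74^32 ≡ 7² = 49 ≡ 49.
Since 41 = 32 + 8 + 1, 74^41 ≡ 49 · 16 · 74; multiplying out mod 83: 49·16 = 784 ≡ 37, then 37·74 = 2738 ≡ 82. Thus 74^41 ≡ 82 ≡ −1 (mod 83).
By Euler's criterion 74 is a quadratic non-residue mod 83: no x satisfies x² ≡ 74 (mod 83).

There is no such integer.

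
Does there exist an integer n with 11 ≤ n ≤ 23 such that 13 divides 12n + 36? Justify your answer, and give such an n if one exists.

n = 23

For n = 11, 12, …, 22 the values 168, 180, 192, 204, 216, 228, 240, 252, 264, 276, 288, 300 are not multiples of 13. At n = 23 we get 12·23 + 36 = 312, and 312 = 13·24.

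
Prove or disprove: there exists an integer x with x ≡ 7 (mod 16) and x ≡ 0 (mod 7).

The moduli 16 and 7 are coprime, so by the Chinese Remainder Theorem a unique solution modulo 112 exists.
Write x = 7 + 16t and require 7 + 16t ≡ 0 (mod 7), i.e. 16t ≡ 0 (mod 7).
16 ≡ 2 (mod 7), so this reads 2t ≡ 0 (mod 7). t = 0 satisfies this.
Taking t = 0 gives x = 7 + 16·0 = 7.
Verify: 7 = 0·16 + 7 and 7 = 1·7 + 0. ✓

x = 7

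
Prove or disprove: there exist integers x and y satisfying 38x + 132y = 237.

Any value of 38x + 132y is a multiple of gcd(38, 132) = 2.
However 237 leaves remainder 1 on division by 2.
So the equation is unsolvable over ℤ.

There are no such integers.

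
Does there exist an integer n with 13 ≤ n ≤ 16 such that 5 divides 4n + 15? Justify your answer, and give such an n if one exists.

Scanning upward from n = 13 gives 67, 71, none divisible by 5. Try n = 15: 4·15 + 15 = 75 = 15·5, which is divisible by 5.

n = 15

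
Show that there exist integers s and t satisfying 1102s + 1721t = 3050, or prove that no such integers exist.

1102 and 1721 are coprime, so 1102s + 1721t ranges over all of ℤ.
Dividing repeatedly: 1721 = 1·1102 + 619, 1102 = 1·619 + 483, 619 = 1·483 + 136, 483 = 3·136 + 75, 136 = 1·75 + 61, 75 = 1·61 + 14, 61 = 4·14 + 5, 14 = 2·5 + 4, 5 = 1·4 + 1, 4 = 4·1 + 0.
Working back up the chain: 1 = 5 − 1·4 = 5 − (14 − 2·5) = −14 + 3·5 = −14 + 3·(61 − 4·14) = 3·61 − 13·14 = 3·61 − 13·(75 − 1·61) = −13·75 + 16·61 = −13·75 + 16·(136 − 1·75) = 16·136 − 29·75 = 16·136 − 29·(483 − 3·136) = −29·483 + 103·136 = −29·483 + 103·(619 − 1·483) = 103·619 − 132·483 = 103·619 − 132·(1102 − 1·619) = −132·1102 + 235·619 = −132·1102 + 235·(1721 − 1·1102) = 235·1721 − 367·1102. So 1102·(-367) + 1721·235 = 1.
Times 3050: 1102·(-1119350) + 1721·716750 = 3050, so (-1119350, 716750) solves it.
Shifting by a multiple of (1721, −1102) keeps it a solution: s = -1119350 + 651·1721 = 1021, t = 716750 − 651·1102 = -652.
Indeed 1102·1021 + 1721·(-652) = 1125142 − 1122092 = 3050.

s = 1021, t = -652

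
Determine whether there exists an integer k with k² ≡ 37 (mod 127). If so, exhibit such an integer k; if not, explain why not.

k = 75

Take k = 75. Then 75² = 5625 = 44·127 + 37, so 75² ≡ 37 (mod 127).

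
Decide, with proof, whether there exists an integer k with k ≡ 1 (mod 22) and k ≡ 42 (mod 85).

k = 1827

Since 22 and 85 share no common factor, CRT says the pair of congruences has a solution (unique mod 1870).
Any solution of the first congruence is k = 1 + 22t; substituting into the second, 22t ≡ 42 − 1 ≡ 41 (mod 85).
Note 22·58 = 1276 ≡ 1 (mod 85) (as 1276 − 1 = 15·85), so 22⁻¹ ≡ 58.
Therefore t ≡ 58·41 = 2378 ≡ 83 (mod 85).
With t = 83: k = 1 + 22·83 = 1827.
Verify: 1827 = 83·22 + 1 and 1827 = 21·85 + 42. ✓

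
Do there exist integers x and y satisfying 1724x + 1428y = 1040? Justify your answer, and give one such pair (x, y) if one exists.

x = 100, y = -120

Since gcd(1724, 1428) = 4 and 1040 = 4·260, Bézout's identity guarantees a solution.
Dividing through by 4 reduces the equation to 431x + 357y = 260.
Run the Euclidean algorithm on 431 and 357: 431 = 1·357 + 74, 357 = 4·74 + 61, 74 = 1·61 + 13, 61 = 4·13 + 9, 13 = 1·9 + 4, 9 = 2·4 + 1, 4 = 4·1 + 0.
Back-substituting, 1 = 9 − 2·4 = 9 − 2·(13 − 1·9) = −2·13 + 3·9 = −2·13 + 3·(61 − 4·13) = 3·61 − 14·13 = 3·61 − 14·(74 − 1·61) = −14·74 + 17·61 = −14·74 + 17·(357 − 4·74) = 17·357 − 82·74 = 17·357 − 82·(431 − 1·357) = −82·431 + 99·357; that is, 431·(-82) + 357·99 = 1.
Times 260: 431·(-21320) + 357·25740 = 260, so (-21320, 25740) solves it.
Adding 60·357 to x and subtracting 60·431 from y gives the tidier solution (100, -120).
Check: 1724·100 + 1428·(-120) = 172400 − 171360 = 1040. ✓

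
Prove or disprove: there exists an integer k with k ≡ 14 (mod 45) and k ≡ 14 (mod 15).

k = 14

Here gcd(45, 15) = 15, and both 14 and 14 leave remainder 14 mod 15, so the system is consistent.
The smallest candidate k = 14 works directly: 14 ≡ 14 (mod 15).
Indeed 14 ≡ 14 (mod 45) and 14 ≡ 14 (mod 15).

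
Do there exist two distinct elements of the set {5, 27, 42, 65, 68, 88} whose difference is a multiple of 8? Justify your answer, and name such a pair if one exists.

No, no such pair exists.

Two integers differ by a multiple of 8 exactly when they have the same residue mod 8. The residues are 5↦5, 27↦3, 42↦2, 65↦1, 68↦4, 88↦0.
All 6 residues are distinct, so no two elements differ by a multiple of 8.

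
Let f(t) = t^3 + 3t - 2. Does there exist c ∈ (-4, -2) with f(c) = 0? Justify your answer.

Evaluate at the endpoints: f(-4) = -78, f(-2) = -16 — same sign (negative).
f'(t) = 3t^2 + 3 has discriminant 0² − 4·3·3 = -36 < 0, so f' has no real roots and is positive for every real t.
So f is strictly increasing; between -4 and -2 its values lie between f(-4) = -78 and f(-2) = -16, all negative. Therefore f has no root in (-4, -2).

No such root exists.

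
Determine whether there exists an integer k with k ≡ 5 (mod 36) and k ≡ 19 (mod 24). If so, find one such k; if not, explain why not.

Both moduli are multiples of 12 = gcd(36, 24), so any solution would satisfy k ≡ 5 and k ≡ 19 modulo 12 simultaneously.
These are incompatible: 5 − 19 = -14 is not divisible by 12.
So no integer satisfies both congruences.

No, no such integer exists.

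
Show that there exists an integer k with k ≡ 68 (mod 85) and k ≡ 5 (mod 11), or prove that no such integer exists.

k = 918

gcd(85, 11) = 1, so the Chinese Remainder Theorem guarantees exactly one residue class mod 935 satisfying both.
Any solution of the first congruence is k = 68 + 85t; substituting into the second, 85t ≡ 5 − 68 ≡ 3 (mod 11).
85 ≡ 8 (mod 11), so this reads 8t ≡ 3 (mod 11). Invert 8 mod 11 by the Euclidean algorithm: 11 = 1·8 + 3, 8 = 2·3 + 2, 3 = 1·2 + 1, 2 = 2·1 + 0; back-substituting, 1 = 3 − 1·2 = 3 − (8 − 2·3) = −8 + 3·3 = −8 + 3·(11 − 1·8) = 3·11 − 4·8. Hence 8·(-4) ≡ 1, so 8⁻¹ ≡ -4 ≡ 7 (mod 11).
Multiplying by 7: t ≡ 7·3 = 21 ≡ 10 (mod 11).
With t = 10: k = 68 + 85·10 = 918.
Indeed 918 ≡ 68 (mod 85) and 918 ≡ 5 (mod 11).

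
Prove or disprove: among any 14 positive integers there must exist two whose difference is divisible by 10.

Yes.

Each integer lies in one of the 10 residue classes modulo 10.
Placing 14 integers into 10 classes, some class receives at least two — say a and b.
Then a ≡ b (mod 10), i.e. 10 ∣ (a − b).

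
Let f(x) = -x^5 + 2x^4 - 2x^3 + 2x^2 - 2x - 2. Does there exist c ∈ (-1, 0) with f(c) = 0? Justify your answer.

Yes, f has a root in the interval.

f(-1) = 7 and f(0) = -2, which have opposite signs.
Since f is a polynomial it is continuous on [-1, 0].
By the Intermediate Value Theorem, f takes the value 0 somewhere in the open interval.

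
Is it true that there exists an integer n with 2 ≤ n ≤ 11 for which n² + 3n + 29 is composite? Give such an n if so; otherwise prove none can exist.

At n = 5: 5² + 3·5 + 29 = 69 = 3·23, which is composite.

n = 5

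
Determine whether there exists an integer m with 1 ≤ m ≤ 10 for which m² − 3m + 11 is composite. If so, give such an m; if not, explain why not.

m = 4

At m = 4: 4² − 3·4 + 11 = 15 = 3·5, which is composite.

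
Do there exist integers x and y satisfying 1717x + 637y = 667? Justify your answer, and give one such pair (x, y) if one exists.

x = 407, y = -1096

Since gcd(1717, 637) = 1, every integer is an integer combination of 1717 and 637.
Run the Euclidean algorithm on 1717 and 637: 1717 = 2·637 + 443, 637 = 1·443 + 194, 443 = 2·194 + 55, 194 = 3·55 + 29, 55 = 1·29 + 26, 29 = 1·26 + 3, 26 = 8·3 + 2, 3 = 1·2 + 1, 2 = 2·1 + 0.
Working back up the chain: 1 = 3 − 1·2 = 3 − (26 − 8·3) = −26 + 9·3 = −26 + 9·(29 − 1·26) = 9·29 − 10·26 = 9·29 − 10·(55 − 1·29) = −10·55 + 19·29 = −10·55 + 19·(194 − 3·55) = 19·194 − 67·55 = 19·194 − 67·(443 − 2·194) = −67·443 + 153·194 = −67·443 + 153·(637 − 1·443) = 153·637 − 220·443 = 153·637 − 220·(1717 − 2·637) = −220·1717 + 593·637. So 1717·(-220) + 637·593 = 1.
Times 667: 1717·(-146740) + 637·395531 = 667, so (-146740, 395531) solves it.
Adding 231·637 to x and subtracting 231·1717 from y gives the tidier solution (407, -1096).
Indeed 1717·407 + 637·(-1096) = 698819 − 698152 = 667.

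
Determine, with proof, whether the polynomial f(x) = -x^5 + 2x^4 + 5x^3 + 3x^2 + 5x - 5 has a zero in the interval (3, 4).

Yes, f has a root in the interval.

f(3) = 91 and f(4) = -129, which have opposite signs.
As a polynomial, f is continuous on every closed interval.
By the Intermediate Value Theorem f must vanish at some point of (3, 4).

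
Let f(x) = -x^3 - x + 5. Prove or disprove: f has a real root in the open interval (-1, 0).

Evaluate at the endpoints: f(-1) = 7, f(0) = 5 — same sign (positive).
f'(x) = -3x^2 - 1 has discriminant 0² − 4·(-3)·(-1) = -12 < 0, so f' has no real roots and is negative for every real x.
So f is strictly decreasing; between -1 and 0 its values lie between f(-1) = 7 and f(0) = 5, all positive. Therefore f has no root in (-1, 0).

No.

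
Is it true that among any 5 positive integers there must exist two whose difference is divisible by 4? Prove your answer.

There are exactly 4 possible remainders on division by 4.
With 5 integers and only 4 classes, the pigeonhole principle forces two of them, say a and b, into the same class.
Their difference a − b is then a multiple of 4.

True.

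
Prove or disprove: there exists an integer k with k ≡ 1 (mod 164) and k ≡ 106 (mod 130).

gcd(164, 130) = 2. If k ≡ 1 (mod 164) and k ≡ 106 (mod 130), then k ≡ 1 (mod 2) and k ≡ 106 (mod 2).
However 1 ≡ 1 and 106 ≡ 0 (mod 2), and 1 ≠ 0.
Therefore no such k exists.

There is no such integer.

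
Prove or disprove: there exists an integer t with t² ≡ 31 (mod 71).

71 is prime, so by Euler's criterion 31 is a square mod 71 iff 31^((71−1)/2) = 31^35 ≡ 1 (mod 71).
Squaring successively (mod 71): 31^2 = 961 ≡ 38; 31^4 ≡ 38² = 1444 ≡ 24; 31^8 ≡ 24² = 576 ≡ 8; 31^16 ≡ 8² = 64 ≡ 64; 31^32 ≡ 64² = 4096 ≡ 49.
Since 35 = 32 + 2 + 1, 31^35 ≡ 49 · 38 · 31; multiplying out mod 71: 49·38 = 1862 ≡ 16, then 16·31 = 496 ≡ 70. Thus 31^35 ≡ 70 ≡ −1 (mod 71).
The value −1 means 31 is a non-residue modulo 71, so t² ≡ 31 (mod 71) is impossible.

No such integer exists.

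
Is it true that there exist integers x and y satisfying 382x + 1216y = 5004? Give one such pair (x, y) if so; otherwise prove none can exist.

x = 602, y = -185

Since gcd(382, 1216) = 2 and 5004 = 2·2502, Bézout's identity guarantees a solution.
Dividing through by 2 reduces the equation to 191x + 608y = 2502.
Run the Euclidean algorithm on 608 and 191: 608 = 3·191 + 35, 191 = 5·35 + 16, 35 = 2·16 + 3, 16 = 5·3 + 1, 3 = 3·1 + 0.
Working back up the chain: 1 = 16 − 5·3 = 16 − 5·(35 − 2·16) = −5·35 + 11·16 = −5·35 + 11·(191 − 5·35) = 11·191 − 60·35 = 11·191 − 60·(608 − 3·191) = −60·608 + 191·191. So 191·191 + 608·(-60) = 1.
Scaling by 2502 gives the particular solution (x, y) = (477882, -150120).
Shifting by a multiple of (608, −191) keeps it a solution: x = 477882 − 785·608 = 602, y = -150120 + 785·191 = -185.
Check: 382·602 + 1216·(-185) = 229964 − 224960 = 5004. ✓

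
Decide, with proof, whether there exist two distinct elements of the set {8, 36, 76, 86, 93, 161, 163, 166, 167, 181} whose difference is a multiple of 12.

No, no such pair exists.

Two integers differ by a multiple of 12 exactly when they have the same residue mod 12. The residues are 8↦8, 36↦0, 76↦4, 86↦2, 93↦9, 161↦5, 163↦7, 166↦10, 167↦11, 181↦1.
These 10 residues are pairwise different, hence no difference of two elements is divisible by 12.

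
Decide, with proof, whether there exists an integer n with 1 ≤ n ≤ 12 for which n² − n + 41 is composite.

No such integer n in that range exists.

The values for n = 1, 2, …, 12 are 41, 43, 47, 53, 61, 71, 83, 97, 113, 131, 151, 173, and each of these is prime.
So no value in the range makes the expression composite.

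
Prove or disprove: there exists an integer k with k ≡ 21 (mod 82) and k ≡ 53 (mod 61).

k = 3957

Since 82 and 61 share no common factor, CRT says the pair of congruences has a solution (unique mod 5002).
Any solution of the first congruence is k = 21 + 82t; substituting into the second, 82t ≡ 53 − 21 ≡ 32 (mod 61).
82 ≡ 21 (mod 61), so this reads 21t ≡ 32 (mod 61). Invert 21 mod 61 by the Euclidean algorithm: 61 = 2·21 + 19, 21 = 1·19 + 2, 19 = 9·2 + 1, 2 = 2·1 + 0; back-substituting, 1 = 19 − 9·2 = 19 − 9·(21 − 1·19) = −9·21 + 10·19 = −9·21 + 10·(61 − 2·21) = 10·61 − 29·21. Hence 21·(-29) ≡ 1, so 21⁻¹ ≡ -29 ≡ 32 (mod 61).
Therefore t ≡ 32·32 = 1024 ≡ 48 (mod 61).
With t = 48: k = 21 + 82·48 = 3957.
Indeed 3957 ≡ 21 (mod 82) and 3957 ≡ 53 (mod 61).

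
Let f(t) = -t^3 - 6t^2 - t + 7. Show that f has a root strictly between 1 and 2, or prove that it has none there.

f(1) = -1 and f(2) = -27, both negative, so a sign-change argument is unavailable; we show f keeps this sign on the whole interval.
Shift to the endpoint 1: with t = 1 + u (0 < u < 1), one computes f(1 + u) = -u^3 - 9u^2 - 16u - 1.
All 4 nonzero coefficients of this polynomial in u are negative; hence for u > 0 the value is a sum of negative terms (the constant -1 among them).
So f is strictly negative on (1, 2); no root exists in the interval.

No such root exists.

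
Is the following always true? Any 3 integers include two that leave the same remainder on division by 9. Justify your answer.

Take the 3 consecutive integers 13, 14, 15: their residues mod 9 are all distinct because 3 ≤ 9.
So no two of them leave the same remainder on division by 9; the claim fails for this set.

No; for instance {13, 14, 15} is a counterexample.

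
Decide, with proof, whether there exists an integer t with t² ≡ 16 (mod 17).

Take t = 4. Then 4² = 16, and since 0 ≤ 16 < 17 this is already reduced: 4² ≡ 16 (mod 17).

t = 4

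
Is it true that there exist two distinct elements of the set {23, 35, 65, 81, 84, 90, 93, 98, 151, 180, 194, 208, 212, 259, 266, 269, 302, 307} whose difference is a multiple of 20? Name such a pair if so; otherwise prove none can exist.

Residues mod 20: 23↦3, 35↦15, 65↦5, 81↦1, 84↦4, 90↦10, 93↦13, 98↦18, 151↦11, 180↦0, 194↦14, 208↦8, 212↦12, 259↦19, 266↦6, 269↦9, 302↦2, 307↦7.
All 18 residues are distinct, so no two elements differ by a multiple of 20.

There is no such pair.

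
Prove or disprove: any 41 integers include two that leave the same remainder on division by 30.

Yes, this is always true.

Each integer lies in one of the 30 residue classes modulo 30.
With 41 integers and only 30 classes, the pigeonhole principle forces two of them, say a and b, into the same class.
That is, a and b leave the same remainder on division by 30, as claimed.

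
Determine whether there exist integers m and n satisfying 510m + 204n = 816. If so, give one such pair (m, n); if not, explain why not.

gcd(510, 204) = 102, and 102 divides 816, so integer solutions exist.
Dividing through by 102 reduces the equation to 5m + 2n = 8.
Run the Euclidean algorithm on 5 and 2: 5 = 2·2 + 1, 2 = 2·1 + 0.
Unwinding: 1 = 5 − 2·2, i.e. 5·1 + 2·(-2) = 1.
Scaling by 8 gives the particular solution (m, n) = (8, -16).
Subtracting 4·2 from m and adding 4·5 to n gives the tidier solution (0, 4).
Indeed 510·0 + 204·4 = 0 + 816 = 816.

m = 0, n = 4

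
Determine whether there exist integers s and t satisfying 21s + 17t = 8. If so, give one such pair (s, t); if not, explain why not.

s = 2, t = -2

21 and 17 are coprime, so 21s + 17t ranges over all of ℤ.
Dividing repeatedly: 21 = 1·17 + 4, 17 = 4·4 + 1, 4 = 4·1 + 0.
Back-substituting, 1 = 17 − 4·4 = 17 − 4·(21 − 1·17) = −4·21 + 5·17; that is, 21·(-4) + 17·5 = 1.
Scaling by 8 gives the particular solution (s, t) = (-32, 40).
Shifting by a multiple of (17, −21) keeps it a solution: s = -32 + 2·17 = 2, t = 40 − 2·21 = -2.
Check: 21·2 + 17·(-2) = 42 − 34 = 8. ✓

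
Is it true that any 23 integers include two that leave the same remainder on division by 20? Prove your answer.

Yes, this is always true.

There are exactly 20 possible remainders on division by 20.
With 23 integers and only 20 classes, the pigeonhole principle forces two of them, say a and b, into the same class.
That is, a and b leave the same remainder on division by 20, as claimed.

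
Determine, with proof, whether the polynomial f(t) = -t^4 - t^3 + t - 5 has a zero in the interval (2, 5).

f(2) = -27 and f(5) = -750, both negative, so a sign-change argument is unavailable; we show f keeps this sign on the whole interval.
Substitute t = 2 + u, where 0 < u < 3 on the interval. Expanding, f(2 + u) = -u^4 - 9u^3 - 30u^2 - 43u - 27.
The nonzero coefficients here are all negative, so for u > 0 every term is negative (or zero), and the constant term -27 is strictly negative.
Therefore f(t) < 0 throughout (2, 5), and f has no zero there.

No such root exists.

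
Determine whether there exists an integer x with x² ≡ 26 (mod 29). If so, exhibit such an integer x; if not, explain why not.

29 is prime, so by Euler's criterion 26 is a square mod 29 iff 26^((29−1)/2) = 26^14 ≡ 1 (mod 29).
Repeated squaring mod 29: 26^2 = 676 ≡ 9; 26^4 ≡ 9² = 81 ≡ 23; 26^8 ≡ 23² = 529 ≡ 7.
Since 14 = 8 + 4 + 2, 26^14 ≡ 7 · 23 · 9; multiplying out mod 29: 7·23 = 161 ≡ 16, then 16·9 = 144 ≡ 28. Thus 26^14 ≡ 28 ≡ −1 (mod 29).
The value −1 means 26 is a non-residue modulo 29, so x² ≡ 26 (mod 29) is impossible.

No, no such integer exists.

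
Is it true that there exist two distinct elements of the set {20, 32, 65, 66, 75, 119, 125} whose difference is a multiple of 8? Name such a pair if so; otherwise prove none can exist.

No such pair exists.

Two integers differ by a multiple of 8 exactly when they have the same residue mod 8. The residues are 20↦4, 32↦0, 65↦1, 66↦2, 75↦3, 119↦7, 125↦5.
All 7 residues are distinct, so no two elements differ by a multiple of 8.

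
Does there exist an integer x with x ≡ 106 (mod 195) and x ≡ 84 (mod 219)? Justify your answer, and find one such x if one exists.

gcd(195, 219) = 3. If x ≡ 106 (mod 195) and x ≡ 84 (mod 219), then x ≡ 106 (mod 3) and x ≡ 84 (mod 3).
These are incompatible: 106 − 84 = 22 is not divisible by 3.
So no integer satisfies both congruences.

There is no such integer.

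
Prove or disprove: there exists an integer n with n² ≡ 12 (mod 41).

No, no such integer exists.

41 is prime, so by Euler's criterion 12 is a square mod 41 iff 12^((41−1)/2) = 12^20 ≡ 1 (mod 41).
Squaring successively (mod 41): 12^2 = 144 ≡ 21; 12^4 ≡ 21² = 441 ≡ 31; 12^8 ≡ 31² = 961 ≡ 18; 12^16 ≡ 18² = 324 ≡ 37.
Since 20 = 16 + 4, 12^20 ≡ 37 · 31; multiplying out mod 41: 37·31 = 1147 ≡ 40. Thus 12^20 ≡ 40 ≡ −1 (mod 41).
The value −1 means 12 is a non-residue modulo 41, so n² ≡ 12 (mod 41) is impossible.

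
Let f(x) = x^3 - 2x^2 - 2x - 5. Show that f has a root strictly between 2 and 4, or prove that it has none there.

Such a root exists.

f(2) = -9 and f(4) = 19, which have opposite signs.
f is continuous everywhere (it is a polynomial), in particular on [2, 4].
By the Intermediate Value Theorem, f takes the value 0 somewhere in the open interval.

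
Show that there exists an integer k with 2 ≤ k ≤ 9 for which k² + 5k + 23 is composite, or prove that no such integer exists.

There is no such integer k in that range.

The values for k = 2, 3, …, 9 are 37, 47, 59, 73, 89, 107, 127, 149, and each of these is prime.
So no value in the range makes the expression composite.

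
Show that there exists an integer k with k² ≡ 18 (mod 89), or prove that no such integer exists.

k = 14

k = 14 works: 14² = 196, and 196 − 18 = 178 = 2·89.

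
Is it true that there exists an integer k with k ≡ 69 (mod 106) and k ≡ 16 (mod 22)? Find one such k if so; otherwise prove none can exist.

No, no such integer exists.

Reduce both congruences modulo 2, which divides 106 and 22: they say k ≡ 69 (mod 2) and k ≡ 16 (mod 2).
However 69 ≡ 1 and 16 ≡ 0 (mod 2), and 1 ≠ 0.
Therefore no such k exists.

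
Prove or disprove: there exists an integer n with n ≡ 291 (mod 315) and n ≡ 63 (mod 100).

Reduce both congruences modulo 5, which divides 315 and 100: they say n ≡ 291 (mod 5) and n ≡ 63 (mod 5).
However 291 ≡ 1 and 63 ≡ 3 (mod 5), and 1 ≠ 3.
Hence the system has no solution.

There is no such integer.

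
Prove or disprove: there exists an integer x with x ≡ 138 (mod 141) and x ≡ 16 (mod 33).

No such integer exists.

Reduce both congruences modulo 3, which divides 141 and 33: they say x ≡ 138 (mod 3) and x ≡ 16 (mod 3).
But 138 mod 3 = 0 while 16 mod 3 = 1, a contradiction.
Hence the system has no solution.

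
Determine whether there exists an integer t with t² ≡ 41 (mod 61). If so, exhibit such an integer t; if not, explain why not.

Take t = 23. Then 23² = 529 = 8·61 + 41, so 23² ≡ 41 (mod 61).

t = 23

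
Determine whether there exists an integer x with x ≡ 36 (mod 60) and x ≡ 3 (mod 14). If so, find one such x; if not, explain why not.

Reduce both congruences modulo 2, which divides 60 and 14: they say x ≡ 36 (mod 2) and x ≡ 3 (mod 2).
However 36 ≡ 0 and 3 ≡ 1 (mod 2), and 0 ≠ 1.
So no integer satisfies both congruences.

No, no such integer exists.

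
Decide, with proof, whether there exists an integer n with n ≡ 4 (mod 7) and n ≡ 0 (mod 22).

n = 88

gcd(7, 22) = 1, so the Chinese Remainder Theorem guarantees exactly one residue class mod 154 satisfying both.
Write n = 4 + 7t and require 4 + 7t ≡ 0 (mod 22), i.e. 7t ≡ 18 (mod 22).
Since 7·19 = 133 = 6·22 + 1, the inverse of 7 mod 22 is 19.
Therefore t ≡ 19·18 = 342 ≡ 12 (mod 22).
With t = 12: n = 4 + 7·12 = 88.
Check: 88 mod 7 = 4, 88 mod 22 = 0. ✓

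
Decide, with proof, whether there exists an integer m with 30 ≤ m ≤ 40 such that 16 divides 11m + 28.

No, no such integer m in that range exists.

For m = 30, 31, …, 40 the values of 11m + 28 modulo 16 are 6, 1, 12, 7, 2, 13, 8, 3, 14, 9, 4 respectively.
None is 0, so 16 never divides 11m + 28 on this range.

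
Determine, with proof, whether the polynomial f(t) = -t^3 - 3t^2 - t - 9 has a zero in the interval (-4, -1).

Yes, f has a root in the interval.

f(-4) = 11 and f(-1) = -10, which have opposite signs.
Since f is a polynomial it is continuous on [-4, -1].
By the Intermediate Value Theorem, f takes the value 0 somewhere in the open interval.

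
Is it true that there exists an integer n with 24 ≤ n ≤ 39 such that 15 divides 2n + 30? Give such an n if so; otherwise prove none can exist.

n = 30

Scanning upward from n = 24 gives 78, 80, 82, 84, 86, 88, none divisible by 15. n = 30 works, since 2·30 + 30 = 90 = 6·15.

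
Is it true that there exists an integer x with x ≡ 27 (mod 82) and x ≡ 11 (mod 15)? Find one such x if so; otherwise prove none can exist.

The moduli 82 and 15 are coprime, so by the Chinese Remainder Theorem a unique solution modulo 1230 exists.
Any solution of the first congruence is x = 27 + 82t; substituting into the second, 82t ≡ 11 − 27 ≡ 14 (mod 15).
82 ≡ 7 (mod 15), so this reads 7t ≡ 14 (mod 15). Since 7·13 = 91 = 6·15 + 1, the inverse of 7 mod 15 is 13.
Therefore t ≡ 13·14 = 182 ≡ 2 (mod 15).
Taking t = 2 gives x = 27 + 82·2 = 191.
Check: 191 mod 82 = 27, 191 mod 15 = 11. ✓

x = 191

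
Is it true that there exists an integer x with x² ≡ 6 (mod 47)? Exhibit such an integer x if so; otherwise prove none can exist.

x = 10

x = 10 works: 10² = 100, and 100 − 6 = 94 = 2·47.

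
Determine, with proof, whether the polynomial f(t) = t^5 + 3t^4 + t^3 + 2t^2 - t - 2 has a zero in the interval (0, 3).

Such a root exists.

f(0) = -2 and f(3) = 526, which have opposite signs.
f is continuous everywhere (it is a polynomial), in particular on [0, 3].
By the Intermediate Value Theorem f must vanish at some point of (0, 3).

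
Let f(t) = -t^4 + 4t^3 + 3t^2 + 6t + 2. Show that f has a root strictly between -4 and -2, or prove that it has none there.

The endpoint values f(-4) = -486 and f(-2) = -46 are both negative. Claim: f(t) < 0 for every t in (-4, -2).
Shift to the endpoint -2: with t = -2 − u (0 < u < 2), one computes f(-2 − u) = -u^4 - 12u^3 - 45u^2 - 74u - 46.
The nonzero coefficients here are all negative, so for u > 0 every term is negative (or zero), and the constant term -46 is strictly negative.
Therefore f(t) < 0 throughout (-4, -2), and f has no zero there.

f has no root in that interval.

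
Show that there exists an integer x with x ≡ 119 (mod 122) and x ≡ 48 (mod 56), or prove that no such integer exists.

No such integer exists.

gcd(122, 56) = 2. If x ≡ 119 (mod 122) and x ≡ 48 (mod 56), then x ≡ 119 (mod 2) and x ≡ 48 (mod 2).
However 119 ≡ 1 and 48 ≡ 0 (mod 2), and 1 ≠ 0.
Hence the system has no solution.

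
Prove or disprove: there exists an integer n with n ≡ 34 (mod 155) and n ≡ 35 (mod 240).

Reduce both congruences modulo 5, which divides 155 and 240: they say n ≡ 34 (mod 5) and n ≡ 35 (mod 5).
But 34 mod 5 = 4 while 35 mod 5 = 0, a contradiction.
Therefore no such n exists.

There is no such integer.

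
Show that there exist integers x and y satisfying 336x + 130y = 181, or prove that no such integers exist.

Both 336 and 130 are divisible by gcd(336, 130) = 2, hence so is any combination 336x + 130y.
But 181 = 2·90 + 1, so 2 ∤ 181.
Therefore 336x + 130y = 181 has no solution in integers.

No, no such integers exist.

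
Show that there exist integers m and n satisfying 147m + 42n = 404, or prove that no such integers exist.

No, no such integers exist.

gcd(147, 42) = 21, so every integer of the form 147m + 42n is a multiple of 21.
But 404 is not a multiple of 21 (it leaves remainder 5).
So the equation is unsolvable over ℤ.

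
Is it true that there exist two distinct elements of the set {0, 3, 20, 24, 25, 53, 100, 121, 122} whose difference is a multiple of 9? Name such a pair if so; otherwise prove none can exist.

Reduce each element modulo 9: 0↦0, 3↦3, 20↦2, 24↦6, 25↦7, 53↦8, 100↦1, 121↦4, 122↦5.
All 9 residues are distinct, so no two elements differ by a multiple of 9.

There is no such pair.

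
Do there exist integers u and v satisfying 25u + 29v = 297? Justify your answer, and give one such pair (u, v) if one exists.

Since gcd(25, 29) = 1, every integer is an integer combination of 25 and 29.
Dividing repeatedly: 29 = 1·25 + 4, 25 = 6·4 + 1, 4 = 4·1 + 0.
Unwinding: 1 = 25 − 6·4 = 25 − 6·(29 − 1·25) = −6·29 + 7·25, i.e. 25·7 + 29·(-6) = 1.
Multiplying through by 297: u = 7·297 = 2079, v = (-6)·297 = -1782 is a solution.
The general solution is u = 2079 + 29k, v = -1782 − 25k; taking k = -71 gives the smaller pair u = 20, v = -7.
Indeed 25·20 + 29·(-7) = 500 − 203 = 297.

u = 20, v = -7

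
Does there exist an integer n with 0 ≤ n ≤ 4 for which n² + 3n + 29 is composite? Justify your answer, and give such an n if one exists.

At n = 1: 1² + 3·1 + 29 = 33 = 3·11, which is composite.

n = 1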